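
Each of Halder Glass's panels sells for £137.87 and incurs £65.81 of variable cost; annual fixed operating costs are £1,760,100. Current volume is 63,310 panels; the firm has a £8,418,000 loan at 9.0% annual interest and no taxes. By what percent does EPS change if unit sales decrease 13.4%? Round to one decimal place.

Contribution at this volume is 63,310 × £72.06 = £4,562,118.60.
EBIT = £4,562,118.60 − £1,760,100 = £2,802,018.60.
Interest = £757,620.00, so EBIT − I = £2,044,398.60.
Degree of combined leverage = contribution ÷ (EBIT − I) = £4,562,118.60 ÷ £2,044,398.60 = 2.2315.
%ΔEPS = DCL × %ΔSales = 2.2315 × -13.4% = -29.9%.

-29.9%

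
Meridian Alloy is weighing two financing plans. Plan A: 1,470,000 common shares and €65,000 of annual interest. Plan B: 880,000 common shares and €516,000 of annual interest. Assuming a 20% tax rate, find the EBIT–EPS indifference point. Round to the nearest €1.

€1,188,678

At indifference, (EBIT − 65,000)(1 − t)/1,470,000 = (EBIT − 516,000)(1 − t)/880,000.
Cancelling (1 − t) and cross-multiplying: 880,000·(EBIT − 65,000) = 1,470,000·(EBIT − 516,000).
Solving, EBIT = (516,000·1,470,000 − 65,000·880,000) / (1,470,000 − 880,000) = 701,320,000,000 / 590,000 = 1,188,677.97.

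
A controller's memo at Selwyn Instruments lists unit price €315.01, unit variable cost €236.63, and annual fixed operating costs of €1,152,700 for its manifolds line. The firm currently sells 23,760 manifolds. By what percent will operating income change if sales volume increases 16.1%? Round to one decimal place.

+42.3%

Total contribution margin = 23,760 × €78.38 = €1,862,308.80.
Operating income = contribution − fixed costs = €1,862,308.80 − €1,152,700 = €709,608.80.
So DOL = total CM / EBIT = €1,862,308.80 / €709,608.80 = 2.6244.
So EBIT moves 2.6244 × (+16.1%) = +42.3%.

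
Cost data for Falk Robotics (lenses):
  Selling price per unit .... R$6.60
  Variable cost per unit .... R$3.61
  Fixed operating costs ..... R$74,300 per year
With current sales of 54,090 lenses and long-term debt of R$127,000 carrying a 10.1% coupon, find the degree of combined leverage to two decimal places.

2.17

Total contribution margin = 54,090 × R$2.99 = R$161,729.10.
EBIT = R$161,729.10 − R$74,300 = R$87,429.10. Interest = R$12,827.00.
DOL = R$161,729.10 ÷ R$87,429.10 = 1.8498; DFL = R$87,429.10 ÷ R$74,602.10 = 1.1719.
DCL = DOL × DFL = 1.8498 × 1.1719 = 2.1678.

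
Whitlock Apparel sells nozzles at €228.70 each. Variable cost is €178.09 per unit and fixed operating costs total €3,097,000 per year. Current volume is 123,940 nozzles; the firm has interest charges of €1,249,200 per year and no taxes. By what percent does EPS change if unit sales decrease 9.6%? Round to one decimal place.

-31.3%

Contribution at this volume is 123,940 × €50.61 = €6,272,603.40.
Subtracting fixed costs: EBIT = €6,272,603.40 − €3,097,000 = €3,175,603.40.
Interest = €1,249,200.00, so EBIT − I = €1,926,403.40.
Degree of combined leverage = contribution ÷ (EBIT − I) = €6,272,603.40 ÷ €1,926,403.40 = 3.2561.
%ΔEPS = DCL × %ΔSales = 3.2561 × -9.6% = -31.3%.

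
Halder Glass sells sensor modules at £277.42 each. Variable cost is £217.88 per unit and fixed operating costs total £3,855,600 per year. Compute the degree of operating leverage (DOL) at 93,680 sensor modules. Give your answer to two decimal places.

3.24

Total contribution margin = 93,680 × £59.54 = £5,577,707.20.
EBIT = £5,577,707.20 − £3,855,600 = £1,722,107.20.
Degree of operating leverage = £5,577,707.20 / £1,722,107.20 = 3.2389.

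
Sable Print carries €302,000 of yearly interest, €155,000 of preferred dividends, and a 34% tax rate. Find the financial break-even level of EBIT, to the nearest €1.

€536,848

Preferred dividends are paid after tax, so their pre-tax equivalent is €155,000 ÷ (1 − 0.34) = €234,848.48.
EPS = 0 when EBIT covers interest plus the pre-tax preferred burden: €302,000 + €234,848.48 = €536,848.48.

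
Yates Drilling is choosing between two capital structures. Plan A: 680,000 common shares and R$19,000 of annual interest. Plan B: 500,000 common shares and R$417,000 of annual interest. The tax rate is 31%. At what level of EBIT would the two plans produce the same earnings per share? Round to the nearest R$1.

Set EPS_A = EPS_B: (EBIT − R$19,000)(1 − 0.31) ÷ 680,000 = (EBIT − R$417,000)(1 − 0.31) ÷ 500,000.
The (1 − t) factor cancels: (EBIT − 19,000) × 500,000 = (EBIT − 417,000) × 680,000.
Solving, EBIT = (417,000·680,000 − 19,000·500,000) / (680,000 − 500,000) = 274,060,000,000 / 180,000 = 1,522,555.56.

R$1,522,556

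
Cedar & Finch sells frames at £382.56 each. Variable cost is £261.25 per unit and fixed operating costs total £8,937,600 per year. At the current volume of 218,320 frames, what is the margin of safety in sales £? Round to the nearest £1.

£55,335,121

Each unit contributes £382.56 − £261.25 = £121.31. Break-even units = £8,937,600 ÷ £121.31 = 73,675.71; break-even revenue = 73,675.71 × £382.56 = £28,185,378.42.
Current sales = 218,320 × £382.56 = £83,520,499.20.
Margin of safety = £83,520,499.20 − £28,185,378.42 = £55,335,121.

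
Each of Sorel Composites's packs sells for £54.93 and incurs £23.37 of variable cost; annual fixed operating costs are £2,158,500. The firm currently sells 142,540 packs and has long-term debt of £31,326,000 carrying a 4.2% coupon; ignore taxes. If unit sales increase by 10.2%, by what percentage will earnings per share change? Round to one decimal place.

At 142,540 units, contribution = 142,540 × £31.56 = £4,498,562.40.
Operating income = contribution − fixed costs = £4,498,562.40 − £2,158,500 = £2,340,062.40.
After interest of £1,315,692.00, pre-tax earnings = £1,024,370.40.
DCL = total CM / (EBIT − I) = £4,498,562.40 / £1,024,370.40 = 4.3915.
EPS therefore changes by 4.3915 × (+10.2%) = +44.8%.

+44.8%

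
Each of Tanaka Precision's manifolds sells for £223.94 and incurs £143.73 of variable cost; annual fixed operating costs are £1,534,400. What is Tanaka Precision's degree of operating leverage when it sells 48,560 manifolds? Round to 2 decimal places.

1.65

Contribution at this volume is 48,560 × £80.21 = £3,894,997.60.
EBIT = £3,894,997.60 − £1,534,400 = £2,360,597.60.
DOL = contribution ÷ EBIT = £3,894,997.60 ÷ £2,360,597.60 = 1.6500.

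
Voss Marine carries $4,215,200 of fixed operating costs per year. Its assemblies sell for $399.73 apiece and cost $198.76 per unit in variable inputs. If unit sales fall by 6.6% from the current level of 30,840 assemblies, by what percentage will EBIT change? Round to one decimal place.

Contribution at this volume is 30,840 × $200.97 = $6,197,914.80.
Operating income = contribution − fixed costs = $6,197,914.80 − $4,215,200 = $1,982,714.80.
Degree of operating leverage = $6,197,914.80 / $1,982,714.80 = 3.1260.
So EBIT moves 3.1260 × (-6.6%) = -20.6%.

-20.6%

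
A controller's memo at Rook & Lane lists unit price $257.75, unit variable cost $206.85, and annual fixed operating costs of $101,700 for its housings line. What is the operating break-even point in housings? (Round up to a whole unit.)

Each unit contributes $257.75 − $206.85 = $50.90.
Break-even volume = fixed costs ÷ CM per unit = $101,700 ÷ $50.90 = 1,998.04, so 1,999 housings.

1,999 housings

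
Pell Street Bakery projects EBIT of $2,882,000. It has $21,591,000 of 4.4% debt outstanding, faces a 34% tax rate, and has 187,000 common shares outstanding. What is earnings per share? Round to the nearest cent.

$6.82

Pre-tax income = $2,882,000 − $950,004.00 = $1,931,996.00.
After tax at 34%: net income = $1,931,996.00 × 0.66 = $1,275,117.36.
Per share: $1,275,117.36 / 187,000 shares = $6.82.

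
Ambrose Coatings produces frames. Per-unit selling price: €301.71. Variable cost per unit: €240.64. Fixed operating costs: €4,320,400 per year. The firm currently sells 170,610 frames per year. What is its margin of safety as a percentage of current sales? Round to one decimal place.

Each unit contributes €301.71 − €240.64 = €61.07. Break-even units = €4,320,400 ÷ €61.07 = 70,745.05; break-even revenue = 70,745.05 × €301.71 = €21,344,488.03.
Current sales = 170,610 × €301.71 = €51,474,743.10.
Margin of safety = (€51,474,743.10 − €21,344,488.03) ÷ €51,474,743.10 = 58.5%.

58.5%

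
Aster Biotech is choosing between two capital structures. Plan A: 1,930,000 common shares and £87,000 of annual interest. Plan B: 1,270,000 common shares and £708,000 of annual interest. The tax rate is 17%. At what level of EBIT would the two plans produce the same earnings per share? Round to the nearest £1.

At indifference, (EBIT − 87,000)(1 − t)/1,930,000 = (EBIT − 708,000)(1 − t)/1,270,000.
Cancelling (1 − t) and cross-multiplying: 1,270,000·(EBIT − 87,000) = 1,930,000·(EBIT − 708,000).
EBIT × (1,930,000 − 1,270,000) = 708,000 × 1,930,000 − 87,000 × 1,270,000 = 1,255,950,000,000, so EBIT = 1,255,950,000,000 ÷ 660,000 = 1,902,954.55.

£1,902,955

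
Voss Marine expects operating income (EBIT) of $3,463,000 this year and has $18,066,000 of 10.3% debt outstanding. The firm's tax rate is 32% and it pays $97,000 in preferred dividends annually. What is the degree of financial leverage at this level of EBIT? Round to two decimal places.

2.37

Annual interest charges come to $1,860,798.00.
Preferred dividends grossed up pre-tax: $97,000 / (1 − 0.32) = $142,647.06.
DFL = EBIT ÷ [EBIT − I − D_p/(1−t)] = $3,463,000 ÷ [$3,463,000 − $1,860,798.00 − $142,647.06] = $3,463,000 ÷ $1,459,554.94 = 2.3726.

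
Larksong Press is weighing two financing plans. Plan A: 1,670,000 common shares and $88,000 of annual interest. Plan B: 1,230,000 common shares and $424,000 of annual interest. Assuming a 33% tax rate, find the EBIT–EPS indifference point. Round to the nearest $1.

$1,363,273

At indifference, (EBIT − 88,000)(1 − t)/1,670,000 = (EBIT − 424,000)(1 − t)/1,230,000.
Cancelling (1 − t) and cross-multiplying: 1,230,000·(EBIT − 88,000) = 1,670,000·(EBIT − 424,000).
Solving, EBIT = (424,000·1,670,000 − 88,000·1,230,000) / (1,670,000 − 1,230,000) = 599,840,000,000 / 440,000 = 1,363,272.73.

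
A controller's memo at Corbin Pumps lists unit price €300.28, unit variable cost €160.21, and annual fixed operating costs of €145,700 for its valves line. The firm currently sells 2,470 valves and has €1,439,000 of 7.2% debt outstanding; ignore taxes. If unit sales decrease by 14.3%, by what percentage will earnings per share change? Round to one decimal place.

-51.2%

At 2,470 units, contribution = 2,470 × €140.07 = €345,972.90.
Subtracting fixed costs: EBIT = €345,972.90 − €145,700 = €200,272.90.
Interest = €103,608.00, so EBIT − I = €96,664.90.
Degree of combined leverage = contribution ÷ (EBIT − I) = €345,972.90 ÷ €96,664.90 = 3.5791.
%ΔEPS = DCL × %ΔSales = 3.5791 × -14.3% = -51.2%.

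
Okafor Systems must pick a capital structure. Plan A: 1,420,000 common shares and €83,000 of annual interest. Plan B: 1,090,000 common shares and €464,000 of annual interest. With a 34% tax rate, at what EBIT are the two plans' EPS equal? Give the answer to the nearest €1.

At indifference, (EBIT − 83,000)(1 − t)/1,420,000 = (EBIT − 464,000)(1 − t)/1,090,000.
Cancelling (1 − t) and cross-multiplying: 1,090,000·(EBIT − 83,000) = 1,420,000·(EBIT − 464,000).
Solving, EBIT = (464,000·1,420,000 − 83,000·1,090,000) / (1,420,000 − 1,090,000) = 568,410,000,000 / 330,000 = 1,722,454.55.

€1,722,455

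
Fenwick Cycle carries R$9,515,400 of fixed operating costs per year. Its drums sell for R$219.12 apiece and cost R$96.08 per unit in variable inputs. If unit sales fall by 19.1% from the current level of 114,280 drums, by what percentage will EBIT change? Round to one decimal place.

Total contribution margin = 114,280 × R$123.04 = R$14,061,011.20.
Operating income = contribution − fixed costs = R$14,061,011.20 − R$9,515,400 = R$4,545,611.20.
Degree of operating leverage = R$14,061,011.20 / R$4,545,611.20 = 3.0933.
Operating income changes by 3.0933 × -19.1% = -59.1%.

-59.1%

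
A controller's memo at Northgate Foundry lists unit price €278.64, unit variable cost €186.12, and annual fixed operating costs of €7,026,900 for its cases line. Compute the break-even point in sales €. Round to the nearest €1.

€21,162,726

CM per unit = €278.64 − €186.12 = €92.52; CM ratio = €92.52 / €278.64 = 0.3320.
Break-even sales = FC ÷ CM ratio = €7,026,900 × €278.64 / €92.52 = €21,162,726.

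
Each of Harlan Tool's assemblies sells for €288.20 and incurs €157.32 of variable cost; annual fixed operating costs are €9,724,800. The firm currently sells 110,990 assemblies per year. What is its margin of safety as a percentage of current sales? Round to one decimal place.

33.1%

Each unit contributes €288.20 − €157.32 = €130.88. Break-even units = €9,724,800 ÷ €130.88 = 74,303.18; break-even revenue = 74,303.18 × €288.20 = €21,414,176.04.
Actual sales revenue = 110,990 × €288.20 = €31,987,318.00.
Margin of safety = (€31,987,318.00 − €21,414,176.04) ÷ €31,987,318.00 = 33.1%.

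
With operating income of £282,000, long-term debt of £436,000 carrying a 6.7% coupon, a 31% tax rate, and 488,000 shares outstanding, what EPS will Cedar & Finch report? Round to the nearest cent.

Pre-tax income = £282,000 − £29,212.00 = £252,788.00.
After tax at 31%: net income = £252,788.00 × 0.69 = £174,423.72.
EPS = £174,423.72 ÷ 488,000 = £0.36.

£0.36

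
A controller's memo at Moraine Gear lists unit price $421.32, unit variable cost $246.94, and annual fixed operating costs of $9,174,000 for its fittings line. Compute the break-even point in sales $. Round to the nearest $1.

$22,165,327

Contribution margin per unit = $421.32 − $246.94 = $174.38, a CM ratio of $174.38 ÷ $421.32 = 0.4139.
Break-even revenue = fixed costs × price ÷ CM = $9,174,000 × $421.32 ÷ $174.38 = $22,165,327.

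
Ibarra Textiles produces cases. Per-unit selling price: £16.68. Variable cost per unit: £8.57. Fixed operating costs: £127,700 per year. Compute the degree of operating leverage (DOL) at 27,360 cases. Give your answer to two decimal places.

2.36

Total contribution margin = 27,360 × £8.11 = £221,889.60.
Operating income = contribution − fixed costs = £221,889.60 − £127,700 = £94,189.60.
So DOL = total CM / EBIT = £221,889.60 / £94,189.60 = 2.3558.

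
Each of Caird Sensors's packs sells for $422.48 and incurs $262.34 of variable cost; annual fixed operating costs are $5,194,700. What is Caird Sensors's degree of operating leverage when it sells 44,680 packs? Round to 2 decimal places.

3.65

At 44,680 units, contribution = 44,680 × $160.14 = $7,155,055.20.
Operating income = contribution − fixed costs = $7,155,055.20 − $5,194,700 = $1,960,355.20.
Degree of operating leverage = $7,155,055.20 / $1,960,355.20 = 3.6499.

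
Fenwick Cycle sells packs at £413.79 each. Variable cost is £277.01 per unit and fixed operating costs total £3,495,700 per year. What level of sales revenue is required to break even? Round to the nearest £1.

£10,575,272

Contribution margin per unit = £413.79 − £277.01 = £136.78, a CM ratio of £136.78 ÷ £413.79 = 0.3306.
Break-even revenue = fixed costs × price ÷ CM = £3,495,700 × £413.79 ÷ £136.78 = £10,575,272.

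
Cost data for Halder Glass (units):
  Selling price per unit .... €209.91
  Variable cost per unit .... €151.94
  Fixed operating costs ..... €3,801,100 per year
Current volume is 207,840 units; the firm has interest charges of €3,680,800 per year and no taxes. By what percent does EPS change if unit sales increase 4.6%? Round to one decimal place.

Contribution at this volume is 207,840 × €57.97 = €12,048,484.80.
EBIT = €12,048,484.80 − €3,801,100 = €8,247,384.80.
Interest = €3,680,800.00, so EBIT − I = €4,566,584.80.
Degree of combined leverage = contribution ÷ (EBIT − I) = €12,048,484.80 ÷ €4,566,584.80 = 2.6384.
%ΔEPS = DCL × %ΔSales = 2.6384 × +4.6% = +12.1%.

+12.1%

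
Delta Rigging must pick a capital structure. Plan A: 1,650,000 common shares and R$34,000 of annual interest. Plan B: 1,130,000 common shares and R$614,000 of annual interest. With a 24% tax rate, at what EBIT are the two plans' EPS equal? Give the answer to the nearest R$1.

R$1,874,385

Set EPS_A = EPS_B: (EBIT − R$34,000)(1 − 0.24) ÷ 1,650,000 = (EBIT − R$614,000)(1 − 0.24) ÷ 1,130,000.
The (1 − t) factor cancels: (EBIT − 34,000) × 1,130,000 = (EBIT − 614,000) × 1,650,000.
Solving, EBIT = (614,000·1,650,000 − 34,000·1,130,000) / (1,650,000 − 1,130,000) = 974,680,000,000 / 520,000 = 1,874,384.62.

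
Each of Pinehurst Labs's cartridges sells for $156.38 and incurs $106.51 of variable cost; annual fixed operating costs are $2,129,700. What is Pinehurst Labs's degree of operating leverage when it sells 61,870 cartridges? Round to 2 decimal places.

3.23

At 61,870 units, contribution = 61,870 × $49.87 = $3,085,456.90.
Subtracting fixed costs: EBIT = $3,085,456.90 − $2,129,700 = $955,756.90.
DOL = contribution ÷ EBIT = $3,085,456.90 ÷ $955,756.90 = 3.2283.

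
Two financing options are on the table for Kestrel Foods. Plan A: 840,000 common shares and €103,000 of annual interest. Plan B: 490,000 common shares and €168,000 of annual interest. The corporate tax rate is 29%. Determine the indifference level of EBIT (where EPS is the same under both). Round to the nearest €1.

Set EPS_A = EPS_B: (EBIT − €103,000)(1 − 0.29) ÷ 840,000 = (EBIT − €168,000)(1 − 0.29) ÷ 490,000.
Cancelling (1 − t) and cross-multiplying: 490,000·(EBIT − 103,000) = 840,000·(EBIT − 168,000).
Solving, EBIT = (168,000·840,000 − 103,000·490,000) / (840,000 − 490,000) = 90,650,000,000 / 350,000 = 259,000.00.

€259,000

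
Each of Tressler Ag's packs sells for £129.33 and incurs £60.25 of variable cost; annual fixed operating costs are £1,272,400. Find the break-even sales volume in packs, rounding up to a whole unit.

Unit CM = price − variable cost = £129.33 − £60.25 = £69.08.
Break-even volume = fixed costs ÷ CM per unit = £1,272,400 ÷ £69.08 = 18,419.22, so 18,420 packs.

18,420 packs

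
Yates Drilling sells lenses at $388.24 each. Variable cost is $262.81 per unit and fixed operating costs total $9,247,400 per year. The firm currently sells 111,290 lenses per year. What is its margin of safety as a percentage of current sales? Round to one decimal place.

33.8%

Each unit contributes $388.24 − $262.81 = $125.43. Break-even units = $9,247,400 ÷ $125.43 = 73,725.58; break-even revenue = 73,725.58 × $388.24 = $28,623,220.73.
Actual sales revenue = 111,290 × $388.24 = $43,207,229.60.
Margin of safety = ($43,207,229.60 − $28,623,220.73) ÷ $43,207,229.60 = 33.8%.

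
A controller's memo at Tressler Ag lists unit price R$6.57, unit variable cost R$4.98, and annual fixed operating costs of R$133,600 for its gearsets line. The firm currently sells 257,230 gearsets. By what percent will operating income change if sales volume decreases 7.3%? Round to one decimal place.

-10.8%

Contribution at this volume is 257,230 × R$1.59 = R$408,995.70.
EBIT = R$408,995.70 − R$133,600 = R$275,395.70.
DOL = contribution ÷ EBIT = R$408,995.70 ÷ R$275,395.70 = 1.4851.
So EBIT moves 1.4851 × (-7.3%) = -10.8%.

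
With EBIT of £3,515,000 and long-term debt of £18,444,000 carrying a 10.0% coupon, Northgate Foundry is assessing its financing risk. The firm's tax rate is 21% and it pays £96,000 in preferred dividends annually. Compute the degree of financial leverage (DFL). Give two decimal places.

2.27

Annual interest charges come to £1,844,400.00.
Preferred dividends grossed up pre-tax: £96,000 / (1 − 0.21) = £121,518.99.
DFL = EBIT ÷ [EBIT − I − D_p/(1−t)] = £3,515,000 ÷ [£3,515,000 − £1,844,400.00 − £121,518.99] = £3,515,000 ÷ £1,549,081.01 = 2.2691.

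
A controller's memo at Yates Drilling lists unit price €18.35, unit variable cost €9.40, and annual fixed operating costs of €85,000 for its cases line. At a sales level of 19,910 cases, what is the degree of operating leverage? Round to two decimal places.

Contribution at this volume is 19,910 × €8.95 = €178,194.50.
Subtracting fixed costs: EBIT = €178,194.50 − €85,000 = €93,194.50.
DOL = contribution ÷ EBIT = €178,194.50 ÷ €93,194.50 = 1.9121.

1.91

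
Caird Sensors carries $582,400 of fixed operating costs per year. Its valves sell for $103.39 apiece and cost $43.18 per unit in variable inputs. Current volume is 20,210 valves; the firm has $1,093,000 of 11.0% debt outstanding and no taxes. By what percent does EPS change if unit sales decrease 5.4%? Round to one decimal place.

Contribution at this volume is 20,210 × $60.21 = $1,216,844.10.
EBIT = $1,216,844.10 − $582,400 = $634,444.10.
After interest of $120,230.00, pre-tax earnings = $514,214.10.
Degree of combined leverage = contribution ÷ (EBIT − I) = $1,216,844.10 ÷ $514,214.10 = 2.3664.
%ΔEPS = DCL × %ΔSales = 2.3664 × -5.4% = -12.8%.

-12.8%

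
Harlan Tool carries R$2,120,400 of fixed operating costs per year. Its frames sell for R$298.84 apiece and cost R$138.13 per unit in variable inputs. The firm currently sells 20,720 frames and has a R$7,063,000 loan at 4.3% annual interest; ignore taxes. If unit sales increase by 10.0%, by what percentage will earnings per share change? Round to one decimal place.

+36.8%

Total contribution margin = 20,720 × R$160.71 = R$3,329,911.20.
Subtracting fixed costs: EBIT = R$3,329,911.20 − R$2,120,400 = R$1,209,511.20.
After interest of R$303,709.00, pre-tax earnings = R$905,802.20.
DCL = total CM / (EBIT − I) = R$3,329,911.20 / R$905,802.20 = 3.6762.
%ΔEPS = DCL × %ΔSales = 3.6762 × +10.0% = +36.8%.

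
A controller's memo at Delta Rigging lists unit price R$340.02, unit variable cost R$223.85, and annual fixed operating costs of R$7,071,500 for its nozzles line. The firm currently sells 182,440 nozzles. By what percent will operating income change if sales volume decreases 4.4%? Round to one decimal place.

At 182,440 units, contribution = 182,440 × R$116.17 = R$21,194,054.80.
Subtracting fixed costs: EBIT = R$21,194,054.80 − R$7,071,500 = R$14,122,554.80.
DOL = contribution ÷ EBIT = R$21,194,054.80 ÷ R$14,122,554.80 = 1.5007.
%ΔEBIT = DOL × %ΔSales = 1.5007 × -4.4% = -6.6%.

-6.6%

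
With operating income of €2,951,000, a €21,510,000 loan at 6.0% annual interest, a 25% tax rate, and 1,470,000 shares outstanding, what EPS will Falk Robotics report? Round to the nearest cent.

Pre-tax income = €2,951,000 − €1,290,600.00 = €1,660,400.00.
After tax at 25%: net income = €1,660,400.00 × 0.75 = €1,245,300.00.
Per share: €1,245,300.00 / 1,470,000 shares = €0.85.

€0.85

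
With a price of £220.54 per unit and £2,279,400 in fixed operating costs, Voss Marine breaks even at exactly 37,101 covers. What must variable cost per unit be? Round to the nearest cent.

At break-even, FC = Q × (P − VC), so P − VC = £2,279,400 ÷ 37,101 = £61.4377.
Variable cost per unit = £220.54 − £61.4377 = £159.10.

£159.10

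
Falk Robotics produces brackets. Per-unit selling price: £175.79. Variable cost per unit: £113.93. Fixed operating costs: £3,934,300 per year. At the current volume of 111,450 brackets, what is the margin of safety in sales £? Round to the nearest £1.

Each unit contributes £175.79 − £113.93 = £61.86. Break-even units = £3,934,300 ÷ £61.86 = 63,600.06; break-even revenue = 63,600.06 × £175.79 = £11,180,255.37.
Current sales = 111,450 × £175.79 = £19,591,795.50.
Margin of safety = £19,591,795.50 − £11,180,255.37 = £8,411,540.

£8,411,540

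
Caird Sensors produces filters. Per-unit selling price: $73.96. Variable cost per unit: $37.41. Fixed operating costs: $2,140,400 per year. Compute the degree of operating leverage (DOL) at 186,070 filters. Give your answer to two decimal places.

At 186,070 units, contribution = 186,070 × $36.55 = $6,800,858.50.
Subtracting fixed costs: EBIT = $6,800,858.50 − $2,140,400 = $4,660,458.50.
Degree of operating leverage = $6,800,858.50 / $4,660,458.50 = 1.4593.

1.46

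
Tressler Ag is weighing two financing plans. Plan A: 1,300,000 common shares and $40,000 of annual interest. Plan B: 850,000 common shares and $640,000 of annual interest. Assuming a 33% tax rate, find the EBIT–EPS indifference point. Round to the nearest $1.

At indifference, (EBIT − 40,000)(1 − t)/1,300,000 = (EBIT − 640,000)(1 − t)/850,000.
Cancelling (1 − t) and cross-multiplying: 850,000·(EBIT − 40,000) = 1,300,000·(EBIT − 640,000).
EBIT × (1,300,000 − 850,000) = 640,000 × 1,300,000 − 40,000 × 850,000 = 798,000,000,000, so EBIT = 798,000,000,000 ÷ 450,000 = 1,773,333.33.

$1,773,333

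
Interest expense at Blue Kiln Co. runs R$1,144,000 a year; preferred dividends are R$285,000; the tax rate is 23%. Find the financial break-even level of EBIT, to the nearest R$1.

Grossing the preferred dividend up to pre-tax terms: R$285,000 / (1 − 0.23) = R$370,129.87.
EPS = 0 when EBIT covers interest plus the pre-tax preferred burden: R$1,144,000 + R$370,129.87 = R$1,514,129.87.

R$1,514,130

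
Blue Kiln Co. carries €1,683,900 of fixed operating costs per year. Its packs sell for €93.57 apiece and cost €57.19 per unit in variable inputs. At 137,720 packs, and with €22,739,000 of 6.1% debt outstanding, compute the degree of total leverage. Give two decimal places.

2.58

At 137,720 units, contribution = 137,720 × €36.38 = €5,010,253.60.
Operating income = contribution − fixed costs = €5,010,253.60 − €1,683,900 = €3,326,353.60. Interest = €1,387,079.00.
DOL = €5,010,253.60 ÷ €3,326,353.60 = 1.5062; DFL = €3,326,353.60 ÷ €1,939,274.60 = 1.7153.
Combined leverage = 1.5062 × 1.7153 = 2.5836.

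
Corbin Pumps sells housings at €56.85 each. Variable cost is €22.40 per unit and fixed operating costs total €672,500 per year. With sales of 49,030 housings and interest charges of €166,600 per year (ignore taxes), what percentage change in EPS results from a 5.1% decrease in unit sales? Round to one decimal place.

-10.1%

Total contribution margin = 49,030 × €34.45 = €1,689,083.50.
Subtracting fixed costs: EBIT = €1,689,083.50 − €672,500 = €1,016,583.50.
After interest of €166,600.00, pre-tax earnings = €849,983.50.
DCL = total CM / (EBIT − I) = €1,689,083.50 / €849,983.50 = 1.9872.
EPS therefore changes by 1.9872 × (-5.1%) = -10.1%.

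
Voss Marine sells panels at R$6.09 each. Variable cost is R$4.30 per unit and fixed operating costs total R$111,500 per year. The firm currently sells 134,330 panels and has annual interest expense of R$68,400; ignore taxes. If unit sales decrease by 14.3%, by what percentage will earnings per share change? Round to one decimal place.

-56.8%

Contribution at this volume is 134,330 × R$1.79 = R$240,450.70.
Operating income = contribution − fixed costs = R$240,450.70 − R$111,500 = R$128,950.70.
After interest of R$68,400.00, pre-tax earnings = R$60,550.70.
DCL = total CM / (EBIT − I) = R$240,450.70 / R$60,550.70 = 3.9711.
%ΔEPS = DCL × %ΔSales = 3.9711 × -14.3% = -56.8%.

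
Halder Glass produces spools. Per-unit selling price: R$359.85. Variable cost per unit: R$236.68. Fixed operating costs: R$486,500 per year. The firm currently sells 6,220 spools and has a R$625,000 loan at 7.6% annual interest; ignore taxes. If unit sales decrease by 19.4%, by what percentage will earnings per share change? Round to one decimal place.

-64.0%

Total contribution margin = 6,220 × R$123.17 = R$766,117.40.
EBIT = R$766,117.40 − R$486,500 = R$279,617.40.
After interest of R$47,500.00, pre-tax earnings = R$232,117.40.
DCL = total CM / (EBIT − I) = R$766,117.40 / R$232,117.40 = 3.3006.
EPS therefore changes by 3.3006 × (-19.4%) = -64.0%.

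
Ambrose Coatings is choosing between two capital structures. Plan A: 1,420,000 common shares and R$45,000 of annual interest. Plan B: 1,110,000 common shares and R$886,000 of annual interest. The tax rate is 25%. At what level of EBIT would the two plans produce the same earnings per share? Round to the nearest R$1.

At indifference, (EBIT − 45,000)(1 − t)/1,420,000 = (EBIT − 886,000)(1 − t)/1,110,000.
The (1 − t) factor cancels: (EBIT − 45,000) × 1,110,000 = (EBIT − 886,000) × 1,420,000.
Solving, EBIT = (886,000·1,420,000 − 45,000·1,110,000) / (1,420,000 − 1,110,000) = 1,208,170,000,000 / 310,000 = 3,897,322.58.

R$3,897,323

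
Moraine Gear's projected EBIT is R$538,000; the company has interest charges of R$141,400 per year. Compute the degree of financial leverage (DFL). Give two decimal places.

Annual interest charges come to R$141,400.00.
Degree of financial leverage = EBIT / (EBIT − interest) = R$538,000 / R$396,600.00 = 1.3565.

1.36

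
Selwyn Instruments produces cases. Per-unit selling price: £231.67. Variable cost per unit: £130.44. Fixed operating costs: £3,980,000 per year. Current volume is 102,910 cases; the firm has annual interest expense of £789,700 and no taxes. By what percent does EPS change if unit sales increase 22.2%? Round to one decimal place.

+40.9%

Contribution at this volume is 102,910 × £101.23 = £10,417,579.30.
EBIT = £10,417,579.30 − £3,980,000 = £6,437,579.30.
Interest = £789,700.00, so EBIT − I = £5,647,879.30.
DCL = total CM / (EBIT − I) = £10,417,579.30 / £5,647,879.30 = 1.8445.
%ΔEPS = DCL × %ΔSales = 1.8445 × +22.2% = +40.9%.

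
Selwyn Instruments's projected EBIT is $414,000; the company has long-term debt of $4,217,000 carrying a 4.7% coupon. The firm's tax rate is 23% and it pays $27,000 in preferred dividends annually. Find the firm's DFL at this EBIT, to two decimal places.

2.29

Interest = $198,199.00.
Preferred dividends grossed up pre-tax: $27,000 / (1 − 0.23) = $35,064.94.
DFL = EBIT ÷ [EBIT − I − D_p/(1−t)] = $414,000 ÷ [$414,000 − $198,199.00 − $35,064.94] = $414,000 ÷ $180,736.06 = 2.2906.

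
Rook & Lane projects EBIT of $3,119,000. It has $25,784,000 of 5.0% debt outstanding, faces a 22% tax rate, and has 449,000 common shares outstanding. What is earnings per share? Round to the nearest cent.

$3.18

Interest = $1,289,200.00, so EBT = $3,119,000 − $1,289,200.00 = $1,829,800.00.
After tax at 22%: net income = $1,829,800.00 × 0.78 = $1,427,244.00.
Per share: $1,427,244.00 / 449,000 shares = $3.18.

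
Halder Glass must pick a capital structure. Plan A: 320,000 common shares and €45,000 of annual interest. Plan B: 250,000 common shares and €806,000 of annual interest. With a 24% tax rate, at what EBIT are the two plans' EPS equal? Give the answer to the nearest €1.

€3,523,857

Set EPS_A = EPS_B: (EBIT − €45,000)(1 − 0.24) ÷ 320,000 = (EBIT − €806,000)(1 − 0.24) ÷ 250,000.
Cancelling (1 − t) and cross-multiplying: 250,000·(EBIT − 45,000) = 320,000·(EBIT − 806,000).
Solving, EBIT = (806,000·320,000 − 45,000·250,000) / (320,000 − 250,000) = 246,670,000,000 / 70,000 = 3,523,857.14.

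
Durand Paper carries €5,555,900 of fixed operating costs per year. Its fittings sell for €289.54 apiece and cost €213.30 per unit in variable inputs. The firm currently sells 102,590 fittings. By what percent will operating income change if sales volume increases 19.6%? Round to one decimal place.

Total contribution margin = 102,590 × €76.24 = €7,821,461.60.
Operating income = contribution − fixed costs = €7,821,461.60 − €5,555,900 = €2,265,561.60.
Degree of operating leverage = €7,821,461.60 / €2,265,561.60 = 3.4523.
So EBIT moves 3.4523 × (+19.6%) = +67.7%.

+67.7%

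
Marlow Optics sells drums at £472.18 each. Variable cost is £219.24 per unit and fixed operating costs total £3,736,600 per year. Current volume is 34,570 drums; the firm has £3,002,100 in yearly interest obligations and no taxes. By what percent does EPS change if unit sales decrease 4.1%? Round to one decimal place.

Contribution at this volume is 34,570 × £252.94 = £8,744,135.80.
Operating income = contribution − fixed costs = £8,744,135.80 − £3,736,600 = £5,007,535.80.
After interest of £3,002,100.00, pre-tax earnings = £2,005,435.80.
DCL = total CM / (EBIT − I) = £8,744,135.80 / £2,005,435.80 = 4.3602.
EPS therefore changes by 4.3602 × (-4.1%) = -17.9%.

-17.9%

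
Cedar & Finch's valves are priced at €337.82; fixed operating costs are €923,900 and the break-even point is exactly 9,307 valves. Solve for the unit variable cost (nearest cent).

€238.55

At break-even, FC = Q × (P − VC), so P − VC = €923,900 ÷ 9,307 = €99.2694.
Variable cost per unit = €337.82 − €99.2694 = €238.55.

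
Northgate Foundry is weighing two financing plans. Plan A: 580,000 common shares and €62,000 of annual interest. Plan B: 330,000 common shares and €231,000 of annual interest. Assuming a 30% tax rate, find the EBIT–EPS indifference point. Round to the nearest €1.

Set EPS_A = EPS_B: (EBIT − €62,000)(1 − 0.30) ÷ 580,000 = (EBIT − €231,000)(1 − 0.30) ÷ 330,000.
Cancelling (1 − t) and cross-multiplying: 330,000·(EBIT − 62,000) = 580,000·(EBIT − 231,000).
EBIT × (580,000 − 330,000) = 231,000 × 580,000 − 62,000 × 330,000 = 113,520,000,000, so EBIT = 113,520,000,000 ÷ 250,000 = 454,080.00.

€454,080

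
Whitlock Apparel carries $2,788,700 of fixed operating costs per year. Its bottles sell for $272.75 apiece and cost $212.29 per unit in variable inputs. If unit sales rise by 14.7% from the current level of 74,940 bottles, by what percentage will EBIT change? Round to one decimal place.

Contribution at this volume is 74,940 × $60.46 = $4,530,872.40.
Operating income = contribution − fixed costs = $4,530,872.40 − $2,788,700 = $1,742,172.40.
Degree of operating leverage = $4,530,872.40 / $1,742,172.40 = 2.6007.
Operating income changes by 2.6007 × +14.7% = +38.2%.

+38.2%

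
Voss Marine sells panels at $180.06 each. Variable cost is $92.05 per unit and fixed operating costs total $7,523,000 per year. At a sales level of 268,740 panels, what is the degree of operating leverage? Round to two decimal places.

At 268,740 units, contribution = 268,740 × $88.01 = $23,651,807.40.
Subtracting fixed costs: EBIT = $23,651,807.40 − $7,523,000 = $16,128,807.40.
So DOL = total CM / EBIT = $23,651,807.40 / $16,128,807.40 = 1.4664.

1.47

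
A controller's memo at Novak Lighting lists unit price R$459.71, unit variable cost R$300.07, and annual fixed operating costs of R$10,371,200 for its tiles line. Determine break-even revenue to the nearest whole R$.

CM per unit = R$459.71 − R$300.07 = R$159.64; CM ratio = R$159.64 / R$459.71 = 0.3473.
Break-even revenue = fixed costs × price ÷ CM = R$10,371,200 × R$459.71 ÷ R$159.64 = R$29,865,600.

R$29,865,600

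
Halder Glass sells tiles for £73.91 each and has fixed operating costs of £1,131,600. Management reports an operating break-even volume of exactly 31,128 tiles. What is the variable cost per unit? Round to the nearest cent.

At break-even, FC = Q × (P − VC), so P − VC = £1,131,600 ÷ 31,128 = £36.3531.
Variable cost per unit = £73.91 − £36.3531 = £37.56.

£37.56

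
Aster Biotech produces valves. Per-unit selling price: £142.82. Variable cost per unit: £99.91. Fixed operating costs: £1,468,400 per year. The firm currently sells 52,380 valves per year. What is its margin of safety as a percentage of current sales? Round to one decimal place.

34.7%

Unit CM = price − variable cost = £142.82 − £99.91 = £42.91. Break-even units = £1,468,400 ÷ £42.91 = 34,220.46; break-even revenue = 34,220.46 × £142.82 = £4,887,366.30.
Current sales = 52,380 × £142.82 = £7,480,911.60.
Margin of safety = (£7,480,911.60 − £4,887,366.30) ÷ £7,480,911.60 = 34.7%.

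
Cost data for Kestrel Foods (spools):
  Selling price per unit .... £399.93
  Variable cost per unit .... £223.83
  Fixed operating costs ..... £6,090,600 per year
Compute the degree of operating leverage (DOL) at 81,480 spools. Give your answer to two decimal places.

1.74

Contribution at this volume is 81,480 × £176.10 = £14,348,628.00.
Operating income = contribution − fixed costs = £14,348,628.00 − £6,090,600 = £8,258,028.00.
Degree of operating leverage = £14,348,628.00 / £8,258,028.00 = 1.7375.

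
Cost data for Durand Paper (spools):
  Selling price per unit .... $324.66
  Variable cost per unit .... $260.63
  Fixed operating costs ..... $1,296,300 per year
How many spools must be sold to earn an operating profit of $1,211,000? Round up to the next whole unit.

39,159 spools

Unit CM = price − variable cost = $324.66 − $260.63 = $64.03.
Need Q such that Q × $64.03 − $1,296,300 = $1,211,000, i.e. Q = $2,507,300 / $64.03 = 39,158.21 → 39,159.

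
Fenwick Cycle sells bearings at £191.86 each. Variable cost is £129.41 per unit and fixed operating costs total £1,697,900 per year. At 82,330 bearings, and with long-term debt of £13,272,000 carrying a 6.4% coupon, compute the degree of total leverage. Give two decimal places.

1.98

Total contribution margin = 82,330 × £62.45 = £5,141,508.50.
Subtracting fixed costs: EBIT = £5,141,508.50 − £1,697,900 = £3,443,608.50. Interest = £849,408.00.
DOL = £5,141,508.50 ÷ £3,443,608.50 = 1.4931; DFL = £3,443,608.50 ÷ £2,594,200.50 = 1.3274.
Combined leverage = 1.4931 × 1.3274 = 1.9819.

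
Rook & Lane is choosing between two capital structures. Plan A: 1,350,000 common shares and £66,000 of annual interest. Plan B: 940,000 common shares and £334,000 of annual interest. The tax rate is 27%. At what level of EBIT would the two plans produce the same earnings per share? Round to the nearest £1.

At indifference, (EBIT − 66,000)(1 − t)/1,350,000 = (EBIT − 334,000)(1 − t)/940,000.
Cancelling (1 − t) and cross-multiplying: 940,000·(EBIT − 66,000) = 1,350,000·(EBIT − 334,000).
EBIT × (1,350,000 − 940,000) = 334,000 × 1,350,000 − 66,000 × 940,000 = 388,860,000,000, so EBIT = 388,860,000,000 ÷ 410,000 = 948,439.02.

£948,439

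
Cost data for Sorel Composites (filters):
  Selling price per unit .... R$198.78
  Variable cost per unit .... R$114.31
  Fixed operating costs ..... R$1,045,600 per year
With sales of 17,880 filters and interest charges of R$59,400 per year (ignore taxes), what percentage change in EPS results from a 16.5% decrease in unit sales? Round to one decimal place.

Contribution at this volume is 17,880 × R$84.47 = R$1,510,323.60.
Subtracting fixed costs: EBIT = R$1,510,323.60 − R$1,045,600 = R$464,723.60.
After interest of R$59,400.00, pre-tax earnings = R$405,323.60.
DCL = total CM / (EBIT − I) = R$1,510,323.60 / R$405,323.60 = 3.7262.
%ΔEPS = DCL × %ΔSales = 3.7262 × -16.5% = -61.5%.

-61.5%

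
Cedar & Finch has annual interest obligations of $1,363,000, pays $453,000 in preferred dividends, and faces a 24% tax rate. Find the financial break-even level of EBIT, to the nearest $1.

Preferred dividends are paid after tax, so their pre-tax equivalent is $453,000 ÷ (1 − 0.24) = $596,052.63.
Financial break-even EBIT = interest + D_p ÷ (1 − t) = $1,363,000 + $596,052.63 = $1,959,052.63.

$1,959,053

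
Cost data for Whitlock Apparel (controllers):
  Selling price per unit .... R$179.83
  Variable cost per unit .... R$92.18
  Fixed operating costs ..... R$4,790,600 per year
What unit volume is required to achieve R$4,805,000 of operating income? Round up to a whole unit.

Each unit contributes R$179.83 − R$92.18 = R$87.65.
Required volume = (fixed costs + target profit) ÷ CM = (R$4,790,600 + R$4,805,000) ÷ R$87.65 = 109,476.33, so 109,477 controllers.

109,477 controllers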